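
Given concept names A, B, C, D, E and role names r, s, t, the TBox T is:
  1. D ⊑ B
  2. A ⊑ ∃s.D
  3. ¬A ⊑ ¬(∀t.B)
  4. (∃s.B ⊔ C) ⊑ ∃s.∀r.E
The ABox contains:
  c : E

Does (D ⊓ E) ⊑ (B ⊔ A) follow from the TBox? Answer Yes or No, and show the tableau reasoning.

Yes

1. (D ⊓ E) ⊑ (B ⊔ A)  ⇔  ((D ⊓ E) ⊓ (¬B ⊓ ¬A)) unsat w.r.t. T
   all branches close; clash {B, ¬B} at x₀
2. Hence (D ⊓ E) ⊑ (B ⊔ A): entailed.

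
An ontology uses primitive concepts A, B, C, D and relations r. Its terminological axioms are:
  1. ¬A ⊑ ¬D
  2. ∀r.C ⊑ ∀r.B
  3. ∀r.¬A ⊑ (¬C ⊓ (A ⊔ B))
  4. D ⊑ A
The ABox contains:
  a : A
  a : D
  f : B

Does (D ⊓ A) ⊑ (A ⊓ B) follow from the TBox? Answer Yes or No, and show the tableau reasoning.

1. (D ⊓ A) ⊑ (A ⊓ B)  ⇔  ((D ⊓ A) ⊓ (¬A ⊔ ¬B)) unsat w.r.t. T
   open: L(x₀) ⊇ {A, D, ¬B, ∃r.A, ∃r.¬C} (+ ∃-successors)
2. Hence (D ⊓ A) ⊑ (A ⊓ B): not entailed.

No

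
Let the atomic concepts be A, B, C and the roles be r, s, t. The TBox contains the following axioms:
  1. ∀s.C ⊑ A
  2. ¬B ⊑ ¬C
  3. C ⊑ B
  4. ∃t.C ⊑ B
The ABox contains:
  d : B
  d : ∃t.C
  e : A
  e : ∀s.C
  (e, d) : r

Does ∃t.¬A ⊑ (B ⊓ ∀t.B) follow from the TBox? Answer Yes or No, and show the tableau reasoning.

1. ∃t.¬A ⊑ (B ⊓ ∀t.B)  ⇔  (∃t.¬A ⊓ (¬B ⊔ ∃t.¬B)) unsat w.r.t. T
   open: L(x₀) ⊇ {B, ∃s.¬C, ∃t.¬A, ∃t.¬B} (+ ∃-successors)
2. Hence ∃t.¬A ⊑ (B ⊓ ∀t.B): not entailed.

No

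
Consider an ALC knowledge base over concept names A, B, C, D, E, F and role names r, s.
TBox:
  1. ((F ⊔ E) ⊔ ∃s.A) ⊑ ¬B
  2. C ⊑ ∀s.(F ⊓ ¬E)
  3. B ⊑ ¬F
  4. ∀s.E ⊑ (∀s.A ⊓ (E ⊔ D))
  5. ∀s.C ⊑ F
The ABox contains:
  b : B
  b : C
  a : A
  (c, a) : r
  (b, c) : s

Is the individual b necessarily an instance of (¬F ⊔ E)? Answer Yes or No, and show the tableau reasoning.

Yes

1. b : (¬F ⊔ E)?  L(b) = {B, C} ∪ {(F ⊓ ¬E)}
   clash {F, ¬F} at b — b ∈ (¬F ⊔ E)
2. Hence b : (¬F ⊔ E): entailed.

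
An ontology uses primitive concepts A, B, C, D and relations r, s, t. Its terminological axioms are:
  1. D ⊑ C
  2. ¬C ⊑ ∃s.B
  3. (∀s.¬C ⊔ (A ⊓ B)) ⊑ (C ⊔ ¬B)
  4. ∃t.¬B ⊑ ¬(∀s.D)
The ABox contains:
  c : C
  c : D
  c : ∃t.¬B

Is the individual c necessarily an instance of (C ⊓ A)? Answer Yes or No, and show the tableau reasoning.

1. c : (C ⊓ A)?  L(c) = {C, D, ∃t.¬B} ∪ {(¬C ⊔ ¬A)}
   apply at c: ∃t.¬B⊑¬(∀s.D)
   open: L(c) ⊇ {C, D, ¬A, ∃s.C, ∃s.¬D, …} (+ ∃-successors) — c ∉ (C ⊓ A) possible
2. Hence c : (C ⊓ A): not entailed.

No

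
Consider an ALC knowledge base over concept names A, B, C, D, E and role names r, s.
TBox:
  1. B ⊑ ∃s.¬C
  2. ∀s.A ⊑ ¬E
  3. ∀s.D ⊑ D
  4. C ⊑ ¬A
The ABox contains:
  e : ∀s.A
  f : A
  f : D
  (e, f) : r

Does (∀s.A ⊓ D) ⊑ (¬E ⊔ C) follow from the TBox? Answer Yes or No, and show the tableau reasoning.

1. (∀s.A ⊓ D) ⊑ (¬E ⊔ C)  ⇔  ((∀s.A ⊓ D) ⊓ (E ⊓ ¬C)) unsat w.r.t. T
   all branches close; clash {E, ¬E} at x₀
2. Hence (∀s.A ⊓ D) ⊑ (¬E ⊔ C): entailed.

Yes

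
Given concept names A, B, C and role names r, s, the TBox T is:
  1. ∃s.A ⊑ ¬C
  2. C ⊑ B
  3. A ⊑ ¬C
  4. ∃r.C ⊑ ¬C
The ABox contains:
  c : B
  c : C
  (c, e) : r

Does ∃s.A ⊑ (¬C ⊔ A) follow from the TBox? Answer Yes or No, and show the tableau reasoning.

Yes

1. ∃s.A ⊑ (¬C ⊔ A)  ⇔  (∃s.A ⊓ (C ⊓ ¬A)) unsat w.r.t. T
   all branches close; clash {C, ¬C} at x₀
2. Hence ∃s.A ⊑ (¬C ⊔ A): entailed.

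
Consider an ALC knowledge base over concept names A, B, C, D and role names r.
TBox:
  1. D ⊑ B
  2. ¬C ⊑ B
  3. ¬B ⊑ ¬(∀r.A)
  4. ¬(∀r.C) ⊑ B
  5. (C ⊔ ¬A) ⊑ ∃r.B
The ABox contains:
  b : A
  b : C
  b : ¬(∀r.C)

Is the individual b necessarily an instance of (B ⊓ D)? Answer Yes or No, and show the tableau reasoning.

No

1. b : (B ⊓ D)?  L(b) = {A, C, ¬(∀r.C)} ∪ {(¬B ⊔ ¬D)}
   apply at b: ¬(∀r.C)⊑B
   open: L(b) ⊇ {A, B, C, ¬D, ∃r.B, …} (+ ∃-successors) — b ∉ (B ⊓ D) possible
2. Hence b : (B ⊓ D): not entailed.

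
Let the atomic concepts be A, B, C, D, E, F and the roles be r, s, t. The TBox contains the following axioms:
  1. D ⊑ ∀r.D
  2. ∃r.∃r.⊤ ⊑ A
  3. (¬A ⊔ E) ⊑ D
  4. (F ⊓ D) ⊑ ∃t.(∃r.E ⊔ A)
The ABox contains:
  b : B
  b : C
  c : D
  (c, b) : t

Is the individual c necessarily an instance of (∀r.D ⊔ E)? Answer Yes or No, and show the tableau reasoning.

Yes

1. c : (∀r.D ⊔ E)?  L(c) = {D} ∪ {(∃r.¬D ⊓ ¬E)}
   clash {D, ¬D} at an ∃-successor — c ∈ (∀r.D ⊔ E)
2. Hence c : (∀r.D ⊔ E): entailed.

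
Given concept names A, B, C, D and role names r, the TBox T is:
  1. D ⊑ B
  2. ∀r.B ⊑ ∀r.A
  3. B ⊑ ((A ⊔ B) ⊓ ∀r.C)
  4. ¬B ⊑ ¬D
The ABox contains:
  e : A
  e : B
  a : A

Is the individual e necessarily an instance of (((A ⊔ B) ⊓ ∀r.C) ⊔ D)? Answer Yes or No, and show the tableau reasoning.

1. e : (((A ⊔ B) ⊓ ∀r.C) ⊔ D)?  L(e) = {A, B} ∪ {(((¬A ⊓ ¬B) ⊔ ∃r.¬C) ⊓ ¬D)}
   clash {C, ¬C} at an ∃-successor — e ∈ (((A ⊔ B) ⊓ ∀r.C) ⊔ D)
2. Hence e : (((A ⊔ B) ⊓ ∀r.C) ⊔ D): entailed.

Yes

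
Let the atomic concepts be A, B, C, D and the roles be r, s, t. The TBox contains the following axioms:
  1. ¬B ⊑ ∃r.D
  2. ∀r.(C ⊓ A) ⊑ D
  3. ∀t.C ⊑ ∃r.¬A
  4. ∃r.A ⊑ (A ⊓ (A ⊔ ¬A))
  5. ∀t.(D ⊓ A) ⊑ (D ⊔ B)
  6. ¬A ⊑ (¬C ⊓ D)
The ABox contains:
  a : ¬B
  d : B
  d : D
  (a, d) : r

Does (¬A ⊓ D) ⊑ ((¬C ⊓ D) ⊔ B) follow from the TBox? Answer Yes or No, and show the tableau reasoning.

Yes

1. (¬A ⊓ D) ⊑ ((¬C ⊓ D) ⊔ B)  ⇔  ((¬A ⊓ D) ⊓ ((C ⊔ ¬D) ⊓ ¬B)) unsat w.r.t. T
   all branches close; clash {D, ¬D} at x₀
2. Hence (¬A ⊓ D) ⊑ ((¬C ⊓ D) ⊔ B): entailed.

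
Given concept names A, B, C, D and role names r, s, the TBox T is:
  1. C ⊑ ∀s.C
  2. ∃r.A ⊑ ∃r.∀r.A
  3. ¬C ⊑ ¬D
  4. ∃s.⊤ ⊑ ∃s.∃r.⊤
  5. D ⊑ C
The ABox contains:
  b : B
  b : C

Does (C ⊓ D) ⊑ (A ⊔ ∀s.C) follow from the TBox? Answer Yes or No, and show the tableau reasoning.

Yes

1. (C ⊓ D) ⊑ (A ⊔ ∀s.C)  ⇔  ((C ⊓ D) ⊓ (¬A ⊓ ∃s.¬C)) unsat w.r.t. T
   all branches close; clash {C, ¬C} at an ∃-successor
2. Hence (C ⊓ D) ⊑ (A ⊔ ∀s.C): entailed.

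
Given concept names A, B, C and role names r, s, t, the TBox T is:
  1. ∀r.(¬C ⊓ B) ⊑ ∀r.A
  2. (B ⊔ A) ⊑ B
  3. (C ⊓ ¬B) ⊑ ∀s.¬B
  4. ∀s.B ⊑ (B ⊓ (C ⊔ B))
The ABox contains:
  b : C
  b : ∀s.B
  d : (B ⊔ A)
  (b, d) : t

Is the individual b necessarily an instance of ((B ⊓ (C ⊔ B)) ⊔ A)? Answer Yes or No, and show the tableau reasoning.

Yes

1. b : ((B ⊓ (C ⊔ B)) ⊔ A)?  L(b) = {C, ∀s.B} ∪ {((¬B ⊔ (¬C ⊓ ¬B)) ⊓ ¬A)}
   clash {B, ¬B} at b — b ∈ ((B ⊓ (C ⊔ B)) ⊔ A)
2. Hence b : ((B ⊓ (C ⊔ B)) ⊔ A): entailed.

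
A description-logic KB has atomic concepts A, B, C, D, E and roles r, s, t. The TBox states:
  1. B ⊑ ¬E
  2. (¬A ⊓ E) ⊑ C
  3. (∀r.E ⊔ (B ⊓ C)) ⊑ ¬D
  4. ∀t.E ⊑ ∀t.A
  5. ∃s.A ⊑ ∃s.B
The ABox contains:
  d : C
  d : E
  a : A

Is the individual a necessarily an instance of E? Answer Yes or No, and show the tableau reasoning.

No

1. a : E?  L(a) = {A} ∪ {¬E}
   open: L(a) ⊇ {A, ¬B, ¬E, ∀s.¬A, ∃r.¬E, …} (+ ∃-successors) — a ∉ E possible
2. Hence a : E: not entailed.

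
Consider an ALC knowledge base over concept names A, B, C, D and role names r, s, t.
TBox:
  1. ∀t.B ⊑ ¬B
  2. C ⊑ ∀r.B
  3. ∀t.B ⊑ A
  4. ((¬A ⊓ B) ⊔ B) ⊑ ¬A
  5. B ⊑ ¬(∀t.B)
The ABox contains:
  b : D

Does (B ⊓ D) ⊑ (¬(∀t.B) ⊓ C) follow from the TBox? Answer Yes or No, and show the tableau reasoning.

No

1. (B ⊓ D) ⊑ (¬(∀t.B) ⊓ C)  ⇔  ((B ⊓ D) ⊓ (∀t.B ⊔ ¬C)) unsat w.r.t. T
   apply at x₀: B⊑¬(∀t.B)
   open: L(x₀) ⊇ {B, D, ¬A, ¬C, ∃t.¬B} (+ ∃-successors)
2. Hence (B ⊓ D) ⊑ (¬(∀t.B) ⊓ C): not entailed.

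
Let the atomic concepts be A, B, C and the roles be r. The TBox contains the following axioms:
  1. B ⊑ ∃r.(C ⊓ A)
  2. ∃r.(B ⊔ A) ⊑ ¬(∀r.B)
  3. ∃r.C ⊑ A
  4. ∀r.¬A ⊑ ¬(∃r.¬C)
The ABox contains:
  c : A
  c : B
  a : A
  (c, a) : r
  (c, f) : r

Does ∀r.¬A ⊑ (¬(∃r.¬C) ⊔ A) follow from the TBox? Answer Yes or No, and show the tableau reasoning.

Yes

1. ∀r.¬A ⊑ (¬(∃r.¬C) ⊔ A)  ⇔  (∀r.¬A ⊓ (∃r.¬C ⊓ ¬A)) unsat w.r.t. T
   all branches close; clash {A, ¬A} at x₀
2. Hence ∀r.¬A ⊑ (¬(∃r.¬C) ⊔ A): entailed.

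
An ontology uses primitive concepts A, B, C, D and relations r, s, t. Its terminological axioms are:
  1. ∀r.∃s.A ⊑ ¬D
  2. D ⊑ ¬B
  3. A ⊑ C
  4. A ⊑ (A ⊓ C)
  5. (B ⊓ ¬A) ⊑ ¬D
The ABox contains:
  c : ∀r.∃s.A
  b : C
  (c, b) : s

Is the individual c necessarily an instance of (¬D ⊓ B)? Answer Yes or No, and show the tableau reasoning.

1. c : (¬D ⊓ B)?  L(c) = {∀r.∃s.A} ∪ {(D ⊔ ¬B)}
   apply at c: ∀r.∃s.A⊑¬D
   open: L(c) ⊇ {¬A, ¬B, ¬D, ∀r.∃s.A} — c ∉ (¬D ⊓ B) possible
2. Hence c : (¬D ⊓ B): not entailed.

No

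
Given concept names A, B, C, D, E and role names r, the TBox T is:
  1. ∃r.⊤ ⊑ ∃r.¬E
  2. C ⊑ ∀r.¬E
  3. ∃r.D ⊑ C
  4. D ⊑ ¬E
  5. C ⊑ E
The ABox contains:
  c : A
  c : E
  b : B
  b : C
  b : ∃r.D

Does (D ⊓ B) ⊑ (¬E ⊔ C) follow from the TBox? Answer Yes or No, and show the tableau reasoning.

Yes

1. (D ⊓ B) ⊑ (¬E ⊔ C)  ⇔  ((D ⊓ B) ⊓ (E ⊓ ¬C)) unsat w.r.t. T
   all branches close; clash {E, ¬E} at x₀
2. Hence (D ⊓ B) ⊑ (¬E ⊔ C): entailed.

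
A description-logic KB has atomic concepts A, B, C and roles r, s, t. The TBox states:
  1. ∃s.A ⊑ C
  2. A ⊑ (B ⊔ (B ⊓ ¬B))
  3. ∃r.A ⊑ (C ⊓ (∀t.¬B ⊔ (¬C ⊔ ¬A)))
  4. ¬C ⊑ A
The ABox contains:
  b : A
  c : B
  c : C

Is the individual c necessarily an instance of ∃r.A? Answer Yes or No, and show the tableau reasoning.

No

1. c : ∃r.A?  L(c) = {B, C} ∪ {∀r.¬A}
   open: L(c) ⊇ {B, C, ¬A, ∀r.¬A} — c ∉ ∃r.A possible
2. Hence c : ∃r.A: not entailed.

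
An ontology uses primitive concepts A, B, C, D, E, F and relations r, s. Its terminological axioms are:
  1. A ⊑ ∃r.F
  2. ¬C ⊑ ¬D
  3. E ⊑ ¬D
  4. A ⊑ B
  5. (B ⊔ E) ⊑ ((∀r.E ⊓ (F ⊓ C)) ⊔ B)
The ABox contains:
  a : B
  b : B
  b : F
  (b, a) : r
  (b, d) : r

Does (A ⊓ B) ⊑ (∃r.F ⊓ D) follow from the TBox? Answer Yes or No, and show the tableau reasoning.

1. (A ⊓ B) ⊑ (∃r.F ⊓ D)  ⇔  ((A ⊓ B) ⊓ (∀r.¬F ⊔ ¬D)) unsat w.r.t. T
   apply at x₀: A⊑∃r.F
   open: L(x₀) ⊇ {A, B, C, ¬D, ¬E, …} (+ ∃-successors)
2. Hence (A ⊓ B) ⊑ (∃r.F ⊓ D): not entailed.

No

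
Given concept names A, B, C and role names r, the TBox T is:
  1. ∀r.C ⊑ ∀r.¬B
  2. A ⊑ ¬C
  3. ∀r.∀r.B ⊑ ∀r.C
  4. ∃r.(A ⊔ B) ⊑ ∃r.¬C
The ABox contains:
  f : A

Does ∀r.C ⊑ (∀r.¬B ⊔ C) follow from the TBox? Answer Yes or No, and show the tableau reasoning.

1. ∀r.C ⊑ (∀r.¬B ⊔ C)  ⇔  (∀r.C ⊓ (∃r.B ⊓ ¬C)) unsat w.r.t. T
   all branches close; clash {B, ¬B} at an ∃-successor
2. Hence ∀r.C ⊑ (∀r.¬B ⊔ C): entailed.

Yes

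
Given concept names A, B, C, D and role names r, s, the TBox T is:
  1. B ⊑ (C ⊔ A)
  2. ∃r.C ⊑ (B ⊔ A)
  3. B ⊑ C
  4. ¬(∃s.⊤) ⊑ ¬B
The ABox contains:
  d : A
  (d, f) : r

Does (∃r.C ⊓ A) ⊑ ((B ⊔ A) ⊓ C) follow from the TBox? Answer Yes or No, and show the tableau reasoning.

1. (∃r.C ⊓ A) ⊑ ((B ⊔ A) ⊓ C)  ⇔  ((∃r.C ⊓ A) ⊓ ((¬B ⊓ ¬A) ⊔ ¬C)) unsat w.r.t. T
   apply at x₀: ∃r.C⊑(B ⊔ A)
   open: L(x₀) ⊇ {A, ¬B, ¬C, ∃r.C} (+ ∃-successors)
2. Hence (∃r.C ⊓ A) ⊑ ((B ⊔ A) ⊓ C): not entailed.

No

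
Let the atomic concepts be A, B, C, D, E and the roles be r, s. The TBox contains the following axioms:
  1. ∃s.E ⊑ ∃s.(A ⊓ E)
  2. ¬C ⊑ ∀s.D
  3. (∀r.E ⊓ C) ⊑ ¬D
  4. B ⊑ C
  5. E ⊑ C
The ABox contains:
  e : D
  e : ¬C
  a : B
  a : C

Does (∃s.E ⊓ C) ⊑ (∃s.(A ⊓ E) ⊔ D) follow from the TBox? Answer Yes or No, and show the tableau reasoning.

1. (∃s.E ⊓ C) ⊑ (∃s.(A ⊓ E) ⊔ D)  ⇔  ((∃s.E ⊓ C) ⊓ (∀s.(¬A ⊔ ¬E) ⊓ ¬D)) unsat w.r.t. T
   all branches close; clash {E, ¬E} at an ∃-successor
2. Hence (∃s.E ⊓ C) ⊑ (∃s.(A ⊓ E) ⊔ D): entailed.

Yes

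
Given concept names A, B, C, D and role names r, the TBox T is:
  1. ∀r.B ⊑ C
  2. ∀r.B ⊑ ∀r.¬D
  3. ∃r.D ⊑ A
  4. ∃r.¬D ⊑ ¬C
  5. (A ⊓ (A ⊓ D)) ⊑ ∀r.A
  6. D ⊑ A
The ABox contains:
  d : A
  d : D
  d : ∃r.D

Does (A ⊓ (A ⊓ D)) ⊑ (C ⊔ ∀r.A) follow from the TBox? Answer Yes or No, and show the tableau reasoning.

1. (A ⊓ (A ⊓ D)) ⊑ (C ⊔ ∀r.A)  ⇔  ((A ⊓ (A ⊓ D)) ⊓ (¬C ⊓ ∃r.¬A)) unsat w.r.t. T
   all branches close; clash {C, ¬C} at x₀
2. Hence (A ⊓ (A ⊓ D)) ⊑ (C ⊔ ∀r.A): entailed.

Yes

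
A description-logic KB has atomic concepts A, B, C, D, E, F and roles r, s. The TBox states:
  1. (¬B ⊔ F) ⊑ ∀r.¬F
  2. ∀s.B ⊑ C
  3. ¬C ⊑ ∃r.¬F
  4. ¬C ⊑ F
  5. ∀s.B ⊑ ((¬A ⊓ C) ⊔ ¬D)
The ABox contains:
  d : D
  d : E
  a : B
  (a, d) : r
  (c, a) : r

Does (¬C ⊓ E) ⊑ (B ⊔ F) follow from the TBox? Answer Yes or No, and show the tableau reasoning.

Yes

1. (¬C ⊓ E) ⊑ (B ⊔ F)  ⇔  ((¬C ⊓ E) ⊓ (¬B ⊓ ¬F)) unsat w.r.t. T
   all branches close; clash {F, ¬F} at x₀
2. Hence (¬C ⊓ E) ⊑ (B ⊔ F): entailed.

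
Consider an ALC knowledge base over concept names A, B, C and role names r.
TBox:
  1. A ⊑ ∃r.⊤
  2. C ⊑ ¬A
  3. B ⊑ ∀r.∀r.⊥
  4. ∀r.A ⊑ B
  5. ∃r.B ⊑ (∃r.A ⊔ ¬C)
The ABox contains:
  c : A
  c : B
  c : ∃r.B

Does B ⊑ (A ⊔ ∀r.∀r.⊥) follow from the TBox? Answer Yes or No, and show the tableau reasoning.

1. B ⊑ (A ⊔ ∀r.∀r.⊥)  ⇔  (B ⊓ (¬A ⊓ ∃r.∃r.⊤)) unsat w.r.t. T
   all branches close; clash ⊥ at an ∃-successor
2. Hence B ⊑ (A ⊔ ∀r.∀r.⊥): entailed.

Yes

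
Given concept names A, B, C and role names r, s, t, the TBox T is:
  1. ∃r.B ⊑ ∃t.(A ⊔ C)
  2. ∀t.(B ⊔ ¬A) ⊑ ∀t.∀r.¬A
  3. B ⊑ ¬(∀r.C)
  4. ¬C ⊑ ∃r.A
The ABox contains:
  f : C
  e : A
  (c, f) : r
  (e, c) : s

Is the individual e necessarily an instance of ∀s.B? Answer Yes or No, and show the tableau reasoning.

1. e : ∀s.B?  L(e) = {A} ∪ {∃s.¬B}
   open: L(e) ⊇ {A, C, ¬B, ∀r.¬B, ∃s.¬B, …} (+ ∃-successors) — e ∉ ∀s.B possible
2. Hence e : ∀s.B: not entailed.

No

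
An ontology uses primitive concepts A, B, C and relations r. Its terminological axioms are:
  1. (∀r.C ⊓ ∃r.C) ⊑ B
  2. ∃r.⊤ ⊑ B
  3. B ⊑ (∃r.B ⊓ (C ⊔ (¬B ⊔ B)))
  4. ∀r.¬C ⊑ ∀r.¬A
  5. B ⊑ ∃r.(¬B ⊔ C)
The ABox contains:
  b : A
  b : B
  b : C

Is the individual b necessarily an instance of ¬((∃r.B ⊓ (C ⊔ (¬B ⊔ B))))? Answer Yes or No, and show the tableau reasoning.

No

1. b : ¬((∃r.B ⊓ (C ⊔ (¬B ⊔ B))))?  L(b) = {A, B, C} ∪ {(∃r.B ⊓ (C ⊔ (¬B ⊔ B)))}
   apply at b: B⊑∃r.(¬B ⊔ C)
   open: L(b) ⊇ {A, B, C, ∃r.(¬B ⊔ C), ∃r.B, …} (+ ∃-successors) — b ∉ ¬((∃r.B ⊓ (C ⊔ (¬B ⊔ B)))) possible
2. Hence b : ¬((∃r.B ⊓ (C ⊔ (¬B ⊔ B)))): not entailed.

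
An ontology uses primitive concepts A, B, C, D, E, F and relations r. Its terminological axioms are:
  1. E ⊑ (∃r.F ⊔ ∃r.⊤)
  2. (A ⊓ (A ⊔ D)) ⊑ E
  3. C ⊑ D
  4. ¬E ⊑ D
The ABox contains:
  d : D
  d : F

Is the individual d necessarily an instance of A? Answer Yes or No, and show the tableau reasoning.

No

1. d : A?  L(d) = {D, F} ∪ {¬A}
   open: L(d) ⊇ {D, F, ¬A, ¬E} — d ∉ A possible
2. Hence d : A: not entailed.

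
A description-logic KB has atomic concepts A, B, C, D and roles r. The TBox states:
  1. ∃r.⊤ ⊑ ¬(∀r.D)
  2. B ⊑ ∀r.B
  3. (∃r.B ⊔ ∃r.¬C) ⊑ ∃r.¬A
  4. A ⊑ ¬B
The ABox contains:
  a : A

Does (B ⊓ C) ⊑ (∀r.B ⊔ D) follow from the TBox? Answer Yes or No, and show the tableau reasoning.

Yes

1. (B ⊓ C) ⊑ (∀r.B ⊔ D)  ⇔  ((B ⊓ C) ⊓ (∃r.¬B ⊓ ¬D)) unsat w.r.t. T
   all branches close; clash {B, ¬B} at x₀
2. Hence (B ⊓ C) ⊑ (∀r.B ⊔ D): entailed.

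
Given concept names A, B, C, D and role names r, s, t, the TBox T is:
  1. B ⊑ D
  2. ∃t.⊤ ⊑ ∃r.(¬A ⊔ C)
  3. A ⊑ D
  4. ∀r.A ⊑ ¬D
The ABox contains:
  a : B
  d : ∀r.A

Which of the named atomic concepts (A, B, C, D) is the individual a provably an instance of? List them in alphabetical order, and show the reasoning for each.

{B, D}

1. a : A?  L(a) = {B} ∪ {¬A}
   apply at a: B⊑D
   open: L(a) ⊇ {B, D, ¬A, ∀t.⊥, ∃r.¬A} (+ ∃-successors) — a ∉ A possible
2. a : B?  L(a) = {B} ∪ {¬B}
   clash {B, ¬B} at a — a ∈ B
3. a : C?  L(a) = {B} ∪ {¬C}
   apply at a: B⊑D
   open: L(a) ⊇ {B, D, ¬A, ¬C, ∀t.⊥, …} (+ ∃-successors) — a ∉ C possible
4. a : D?  L(a) = {B} ∪ {¬D}
   clash {D, ¬D} at a — a ∈ D
5. Entailed for a: {B, D}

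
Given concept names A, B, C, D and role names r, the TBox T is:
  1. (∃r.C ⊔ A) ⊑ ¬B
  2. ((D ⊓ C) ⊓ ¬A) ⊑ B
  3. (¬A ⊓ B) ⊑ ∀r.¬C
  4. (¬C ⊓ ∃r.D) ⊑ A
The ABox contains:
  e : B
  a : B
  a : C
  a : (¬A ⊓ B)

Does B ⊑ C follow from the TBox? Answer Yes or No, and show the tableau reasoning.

No

1. B ⊑ C  ⇔  (B ⊓ ¬C) unsat w.r.t. T
   open: L(x₀) ⊇ {B, ¬A, ¬C, ∀r.¬C, ∀r.¬D}
2. Hence B ⊑ C: not entailed.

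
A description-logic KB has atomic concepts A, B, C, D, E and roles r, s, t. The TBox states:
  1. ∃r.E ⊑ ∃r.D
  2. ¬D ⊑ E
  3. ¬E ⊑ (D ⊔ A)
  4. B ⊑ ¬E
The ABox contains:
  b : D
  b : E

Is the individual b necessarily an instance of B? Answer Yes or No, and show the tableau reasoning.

1. b : B?  L(b) = {D, E} ∪ {¬B}
   open: L(b) ⊇ {D, E, ¬B, ∀r.¬E} — b ∉ B possible
2. Hence b : B: not entailed.

No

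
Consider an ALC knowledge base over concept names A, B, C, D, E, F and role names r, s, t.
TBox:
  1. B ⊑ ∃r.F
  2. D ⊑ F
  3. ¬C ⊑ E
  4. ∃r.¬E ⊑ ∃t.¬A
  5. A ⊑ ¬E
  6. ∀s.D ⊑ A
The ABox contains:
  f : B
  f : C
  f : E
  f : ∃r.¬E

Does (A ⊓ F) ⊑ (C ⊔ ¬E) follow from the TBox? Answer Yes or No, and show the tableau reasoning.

1. (A ⊓ F) ⊑ (C ⊔ ¬E)  ⇔  ((A ⊓ F) ⊓ (¬C ⊓ E)) unsat w.r.t. T
   all branches close; clash {E, ¬E} at x₀
2. Hence (A ⊓ F) ⊑ (C ⊔ ¬E): entailed.

Yes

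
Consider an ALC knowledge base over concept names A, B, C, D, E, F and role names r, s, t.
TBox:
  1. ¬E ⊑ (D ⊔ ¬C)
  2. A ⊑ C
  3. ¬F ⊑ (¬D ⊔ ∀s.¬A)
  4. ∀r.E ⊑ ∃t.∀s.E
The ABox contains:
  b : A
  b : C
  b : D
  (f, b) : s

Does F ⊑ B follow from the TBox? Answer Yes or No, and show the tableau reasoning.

No

1. F ⊑ B  ⇔  (F ⊓ ¬B) unsat w.r.t. T
   open: L(x₀) ⊇ {E, F, ¬A, ¬B, ∃r.¬E} (+ ∃-successors)
2. Hence F ⊑ B: not entailed.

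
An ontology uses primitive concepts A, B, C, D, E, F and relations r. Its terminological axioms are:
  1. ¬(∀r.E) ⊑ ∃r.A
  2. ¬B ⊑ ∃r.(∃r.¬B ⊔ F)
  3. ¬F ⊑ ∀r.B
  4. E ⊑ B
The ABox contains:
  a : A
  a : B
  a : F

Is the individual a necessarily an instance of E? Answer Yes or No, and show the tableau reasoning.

1. a : E?  L(a) = {A, B, F} ∪ {¬E}
   open: L(a) ⊇ {A, B, F, ¬E, ∀r.E} — a ∉ E possible
2. Hence a : E: not entailed.

No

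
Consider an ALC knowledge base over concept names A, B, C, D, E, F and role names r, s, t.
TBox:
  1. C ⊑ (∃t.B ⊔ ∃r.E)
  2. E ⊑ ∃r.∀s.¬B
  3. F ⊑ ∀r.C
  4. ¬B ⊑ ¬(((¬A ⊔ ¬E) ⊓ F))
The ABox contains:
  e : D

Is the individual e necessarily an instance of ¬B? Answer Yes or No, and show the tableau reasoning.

1. e : ¬B?  L(e) = {D} ∪ {B}
   open: L(e) ⊇ {B, D, ¬C, ¬E, ¬F} — e ∉ ¬B possible
2. Hence e : ¬B: not entailed.

No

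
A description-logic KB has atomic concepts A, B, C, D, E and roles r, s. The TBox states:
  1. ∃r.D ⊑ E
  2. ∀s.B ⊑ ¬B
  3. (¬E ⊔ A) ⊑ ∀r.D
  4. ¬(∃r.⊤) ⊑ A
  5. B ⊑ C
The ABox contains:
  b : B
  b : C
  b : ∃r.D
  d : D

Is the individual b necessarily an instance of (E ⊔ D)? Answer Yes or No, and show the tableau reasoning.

1. b : (E ⊔ D)?  L(b) = {B, C, ∃r.D} ∪ {(¬E ⊓ ¬D)}
   clash {E, ¬E} at b — b ∈ (E ⊔ D)
2. Hence b : (E ⊔ D): entailed.

Yes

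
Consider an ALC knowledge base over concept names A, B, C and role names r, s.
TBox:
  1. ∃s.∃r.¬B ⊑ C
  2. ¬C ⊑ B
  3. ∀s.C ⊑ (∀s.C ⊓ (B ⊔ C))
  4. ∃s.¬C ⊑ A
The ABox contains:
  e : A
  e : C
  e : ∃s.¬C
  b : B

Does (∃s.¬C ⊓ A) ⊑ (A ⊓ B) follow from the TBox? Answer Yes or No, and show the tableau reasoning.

1. (∃s.¬C ⊓ A) ⊑ (A ⊓ B)  ⇔  ((∃s.¬C ⊓ A) ⊓ (¬A ⊔ ¬B)) unsat w.r.t. T
   open: L(x₀) ⊇ {A, C, ¬B, ∃s.¬C} (+ ∃-successors)
2. Hence (∃s.¬C ⊓ A) ⊑ (A ⊓ B): not entailed.

No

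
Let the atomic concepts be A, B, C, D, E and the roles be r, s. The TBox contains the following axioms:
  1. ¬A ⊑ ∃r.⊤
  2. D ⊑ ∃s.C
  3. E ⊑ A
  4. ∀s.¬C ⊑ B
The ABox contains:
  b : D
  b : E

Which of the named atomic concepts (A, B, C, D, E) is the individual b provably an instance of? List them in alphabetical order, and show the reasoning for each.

1. b : A?  L(b) = {D, E} ∪ {¬A}
   clash {A, ¬A} at b — b ∈ A
2. b : B?  L(b) = {D, E} ∪ {¬B}
   apply at b: D⊑∃s.C; E⊑A
   open: L(b) ⊇ {A, D, E, ¬B, ∃s.C} (+ ∃-successors) — b ∉ B possible
3. b : C?  L(b) = {D, E} ∪ {¬C}
   apply at b: D⊑∃s.C; E⊑A
   open: L(b) ⊇ {A, D, E, ¬C, ∃s.C} (+ ∃-successors) — b ∉ C possible
4. b : D?  L(b) = {D, E} ∪ {¬D}
   clash {D, ¬D} at b — b ∈ D
5. b : E?  L(b) = {D, E} ∪ {¬E}
   clash {E, ¬E} at b — b ∈ E
6. Entailed for b: {A, D, E}

{A, D, E}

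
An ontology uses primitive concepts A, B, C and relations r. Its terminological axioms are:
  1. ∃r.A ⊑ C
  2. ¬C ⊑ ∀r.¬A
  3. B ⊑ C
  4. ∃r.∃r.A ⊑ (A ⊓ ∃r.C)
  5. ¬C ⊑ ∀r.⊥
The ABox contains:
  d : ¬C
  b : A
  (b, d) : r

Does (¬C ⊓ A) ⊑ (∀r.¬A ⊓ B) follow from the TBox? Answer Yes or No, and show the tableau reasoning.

1. (¬C ⊓ A) ⊑ (∀r.¬A ⊓ B)  ⇔  ((¬C ⊓ A) ⊓ (∃r.A ⊔ ¬B)) unsat w.r.t. T
   apply at x₀: ¬C⊑∀r.¬A; ¬C⊑∀r.⊥
   open: L(x₀) ⊇ {A, ¬B, ¬C, ∀r.¬A, ∀r.∀r.¬A, …}
2. Hence (¬C ⊓ A) ⊑ (∀r.¬A ⊓ B): not entailed.

No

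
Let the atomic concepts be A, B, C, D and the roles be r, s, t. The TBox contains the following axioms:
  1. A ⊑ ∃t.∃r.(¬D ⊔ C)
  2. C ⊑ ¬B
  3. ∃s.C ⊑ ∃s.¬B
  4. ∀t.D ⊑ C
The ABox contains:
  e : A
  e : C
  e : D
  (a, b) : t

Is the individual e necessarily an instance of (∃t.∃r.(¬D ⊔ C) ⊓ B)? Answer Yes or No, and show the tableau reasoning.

1. e : (∃t.∃r.(¬D ⊔ C) ⊓ B)?  L(e) = {A, C, D} ∪ {(∀t.∀r.(D ⊓ ¬C) ⊔ ¬B)}
   apply at e: A⊑∃t.∃r.(¬D ⊔ C); C⊑¬B
   open: L(e) ⊇ {A, C, D, ¬B, ∀s.¬C, …} (+ ∃-successors) — e ∉ (∃t.∃r.(¬D ⊔ C) ⊓ B) possible
2. Hence e : (∃t.∃r.(¬D ⊔ C) ⊓ B): not entailed.

No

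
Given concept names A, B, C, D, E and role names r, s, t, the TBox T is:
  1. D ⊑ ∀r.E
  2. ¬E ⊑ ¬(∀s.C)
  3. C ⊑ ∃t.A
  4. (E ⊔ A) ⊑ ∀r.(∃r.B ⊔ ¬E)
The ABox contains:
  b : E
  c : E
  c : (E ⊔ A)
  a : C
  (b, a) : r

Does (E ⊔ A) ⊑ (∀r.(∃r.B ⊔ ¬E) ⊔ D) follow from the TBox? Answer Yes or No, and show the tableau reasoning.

Yes

1. (E ⊔ A) ⊑ (∀r.(∃r.B ⊔ ¬E) ⊔ D)  ⇔  ((E ⊔ A) ⊓ (∃r.(∀r.¬B ⊓ E) ⊓ ¬D)) unsat w.r.t. T
   all branches close; clash {E, ¬E} at an ∃-successor
2. Hence (E ⊔ A) ⊑ (∀r.(∃r.B ⊔ ¬E) ⊔ D): entailed.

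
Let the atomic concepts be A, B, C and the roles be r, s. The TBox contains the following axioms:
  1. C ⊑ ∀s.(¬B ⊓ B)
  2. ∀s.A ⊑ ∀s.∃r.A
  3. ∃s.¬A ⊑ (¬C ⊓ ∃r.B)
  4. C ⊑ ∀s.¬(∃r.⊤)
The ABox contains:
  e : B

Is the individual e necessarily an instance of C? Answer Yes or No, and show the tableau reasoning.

1. e : C?  L(e) = {B} ∪ {¬C}
   open: L(e) ⊇ {B, ¬C, ∀s.A, ∀s.∃r.A} — e ∉ C possible
2. Hence e : C: not entailed.

No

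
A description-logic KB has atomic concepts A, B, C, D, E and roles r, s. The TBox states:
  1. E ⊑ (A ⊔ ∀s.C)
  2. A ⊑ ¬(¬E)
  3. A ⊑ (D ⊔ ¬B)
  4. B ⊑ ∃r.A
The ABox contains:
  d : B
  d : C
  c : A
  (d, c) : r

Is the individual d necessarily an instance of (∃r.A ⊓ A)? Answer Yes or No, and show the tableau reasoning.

No

1. d : (∃r.A ⊓ A)?  L(d) = {B, C} ∪ {(∀r.¬A ⊔ ¬A)}
   apply at d: B⊑∃r.A
   open: L(d) ⊇ {B, C, ¬A, ¬E, ∃r.A} (+ ∃-successors) — d ∉ (∃r.A ⊓ A) possible
2. Hence d : (∃r.A ⊓ A): not entailed.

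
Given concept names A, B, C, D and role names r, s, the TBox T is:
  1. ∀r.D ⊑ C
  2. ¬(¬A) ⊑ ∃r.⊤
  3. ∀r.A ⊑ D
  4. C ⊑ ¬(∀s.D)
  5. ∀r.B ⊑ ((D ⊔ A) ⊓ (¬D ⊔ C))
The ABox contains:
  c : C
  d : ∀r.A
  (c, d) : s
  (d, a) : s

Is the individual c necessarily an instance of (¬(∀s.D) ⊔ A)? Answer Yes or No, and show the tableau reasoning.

1. c : (¬(∀s.D) ⊔ A)?  L(c) = {C} ∪ {(∀s.D ⊓ ¬A)}
   clash {D, ¬D} at an ∃-successor — c ∈ (¬(∀s.D) ⊔ A)
2. Hence c : (¬(∀s.D) ⊔ A): entailed.

Yes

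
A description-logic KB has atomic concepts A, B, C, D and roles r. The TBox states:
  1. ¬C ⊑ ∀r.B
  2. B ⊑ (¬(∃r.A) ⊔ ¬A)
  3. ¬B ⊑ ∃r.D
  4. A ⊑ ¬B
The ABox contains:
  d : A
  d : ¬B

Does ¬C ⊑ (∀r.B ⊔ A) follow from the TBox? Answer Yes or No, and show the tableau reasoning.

1. ¬C ⊑ (∀r.B ⊔ A)  ⇔  (¬C ⊓ (∃r.¬B ⊓ ¬A)) unsat w.r.t. T
   all branches close; clash {B, ¬B} at an ∃-successor
2. Hence ¬C ⊑ (∀r.B ⊔ A): entailed.

Yes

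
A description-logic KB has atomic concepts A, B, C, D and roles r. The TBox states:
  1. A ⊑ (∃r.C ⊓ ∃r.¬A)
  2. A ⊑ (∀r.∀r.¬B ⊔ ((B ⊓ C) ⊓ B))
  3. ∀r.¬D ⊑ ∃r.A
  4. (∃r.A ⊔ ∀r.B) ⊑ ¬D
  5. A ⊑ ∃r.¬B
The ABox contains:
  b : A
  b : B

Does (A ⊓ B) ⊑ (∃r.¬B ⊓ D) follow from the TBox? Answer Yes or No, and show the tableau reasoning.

No

1. (A ⊓ B) ⊑ (∃r.¬B ⊓ D)  ⇔  ((A ⊓ B) ⊓ (∀r.B ⊔ ¬D)) unsat w.r.t. T
   apply at x₀: A⊑(∃r.C ⊓ ∃r.¬A); A⊑(∀r.∀r.¬B ⊔ ((B ⊓ C) ⊓ B)); A⊑∃r.¬B
   open: L(x₀) ⊇ {A, B, ¬D, ∀r.∀r.¬B, ∃r.C, …} (+ ∃-successors)
2. Hence (A ⊓ B) ⊑ (∃r.¬B ⊓ D): not entailed.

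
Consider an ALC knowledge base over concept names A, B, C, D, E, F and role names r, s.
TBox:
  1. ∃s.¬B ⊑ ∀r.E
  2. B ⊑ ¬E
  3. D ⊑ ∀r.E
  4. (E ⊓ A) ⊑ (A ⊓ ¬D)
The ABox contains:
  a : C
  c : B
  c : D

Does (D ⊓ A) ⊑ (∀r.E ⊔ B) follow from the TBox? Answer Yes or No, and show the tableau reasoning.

Yes

1. (D ⊓ A) ⊑ (∀r.E ⊔ B)  ⇔  ((D ⊓ A) ⊓ (∃r.¬E ⊓ ¬B)) unsat w.r.t. T
   all branches close; clash {D, ¬D} at x₀
2. Hence (D ⊓ A) ⊑ (∀r.E ⊔ B): entailed.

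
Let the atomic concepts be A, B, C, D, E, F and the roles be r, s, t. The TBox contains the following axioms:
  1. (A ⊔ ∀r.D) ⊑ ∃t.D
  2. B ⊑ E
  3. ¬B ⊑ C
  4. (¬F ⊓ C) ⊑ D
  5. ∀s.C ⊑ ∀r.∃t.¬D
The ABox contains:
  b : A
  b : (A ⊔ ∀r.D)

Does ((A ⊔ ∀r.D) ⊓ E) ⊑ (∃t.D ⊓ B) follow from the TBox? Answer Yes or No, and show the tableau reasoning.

1. ((A ⊔ ∀r.D) ⊓ E) ⊑ (∃t.D ⊓ B)  ⇔  (((A ⊔ ∀r.D) ⊓ E) ⊓ (∀t.¬D ⊔ ¬B)) unsat w.r.t. T
   apply at x₀: (A ⊔ ∀r.D)⊑∃t.D
   open: L(x₀) ⊇ {A, C, E, F, ¬B, …} (+ ∃-successors)
2. Hence ((A ⊔ ∀r.D) ⊓ E) ⊑ (∃t.D ⊓ B): not entailed.

No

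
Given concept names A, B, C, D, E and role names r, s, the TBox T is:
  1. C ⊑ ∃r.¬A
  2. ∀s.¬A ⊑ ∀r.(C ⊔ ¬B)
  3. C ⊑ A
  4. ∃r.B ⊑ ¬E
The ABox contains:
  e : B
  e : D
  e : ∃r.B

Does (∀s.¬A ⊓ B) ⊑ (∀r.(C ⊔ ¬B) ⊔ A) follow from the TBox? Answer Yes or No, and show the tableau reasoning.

1. (∀s.¬A ⊓ B) ⊑ (∀r.(C ⊔ ¬B) ⊔ A)  ⇔  ((∀s.¬A ⊓ B) ⊓ (∃r.(¬C ⊓ B) ⊓ ¬A)) unsat w.r.t. T
   all branches close; clash {A, ¬A} at x₀
2. Hence (∀s.¬A ⊓ B) ⊑ (∀r.(C ⊔ ¬B) ⊔ A): entailed.

Yes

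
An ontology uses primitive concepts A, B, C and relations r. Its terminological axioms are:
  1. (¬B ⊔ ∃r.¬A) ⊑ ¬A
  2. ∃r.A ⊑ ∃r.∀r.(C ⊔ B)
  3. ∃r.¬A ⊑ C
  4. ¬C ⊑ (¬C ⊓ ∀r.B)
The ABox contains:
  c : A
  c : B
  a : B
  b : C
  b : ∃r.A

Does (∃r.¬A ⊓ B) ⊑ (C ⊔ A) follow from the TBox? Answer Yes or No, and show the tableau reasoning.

1. (∃r.¬A ⊓ B) ⊑ (C ⊔ A)  ⇔  ((∃r.¬A ⊓ B) ⊓ (¬C ⊓ ¬A)) unsat w.r.t. T
   all branches close; clash {C, ¬C} at x₀
2. Hence (∃r.¬A ⊓ B) ⊑ (C ⊔ A): entailed.

Yes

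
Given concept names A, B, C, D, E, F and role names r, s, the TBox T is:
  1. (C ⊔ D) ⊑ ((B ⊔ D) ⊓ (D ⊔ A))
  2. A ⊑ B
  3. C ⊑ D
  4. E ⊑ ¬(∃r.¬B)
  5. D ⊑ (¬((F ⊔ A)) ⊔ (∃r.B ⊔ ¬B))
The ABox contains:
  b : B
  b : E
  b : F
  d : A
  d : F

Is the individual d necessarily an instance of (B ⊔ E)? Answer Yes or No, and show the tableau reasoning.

1. d : (B ⊔ E)?  L(d) = {A, F} ∪ {(¬B ⊓ ¬E)}
   clash {B, ¬B} at d — d ∈ (B ⊔ E)
2. Hence d : (B ⊔ E): entailed.

Yes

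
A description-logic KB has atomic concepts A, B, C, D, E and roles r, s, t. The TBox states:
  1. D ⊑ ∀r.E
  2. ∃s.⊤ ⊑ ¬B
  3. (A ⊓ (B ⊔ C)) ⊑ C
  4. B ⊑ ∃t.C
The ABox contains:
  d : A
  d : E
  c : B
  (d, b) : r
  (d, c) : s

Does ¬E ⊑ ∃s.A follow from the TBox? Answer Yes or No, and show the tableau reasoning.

1. ¬E ⊑ ∃s.A  ⇔  (¬E ⊓ ∀s.¬A) unsat w.r.t. T
   open: L(x₀) ⊇ {¬A, ¬B, ¬D, ¬E, ∀s.¬A}
2. Hence ¬E ⊑ ∃s.A: not entailed.

No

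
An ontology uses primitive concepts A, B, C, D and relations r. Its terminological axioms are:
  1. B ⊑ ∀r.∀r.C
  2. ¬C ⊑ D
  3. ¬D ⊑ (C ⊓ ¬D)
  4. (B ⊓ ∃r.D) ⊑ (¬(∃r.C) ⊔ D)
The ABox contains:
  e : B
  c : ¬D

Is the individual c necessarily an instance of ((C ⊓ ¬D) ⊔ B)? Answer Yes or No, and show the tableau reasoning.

Yes

1. c : ((C ⊓ ¬D) ⊔ B)?  L(c) = {¬D} ∪ {((¬C ⊔ D) ⊓ ¬B)}
   clash {D, ¬D} at c — c ∈ ((C ⊓ ¬D) ⊔ B)
2. Hence c : ((C ⊓ ¬D) ⊔ B): entailed.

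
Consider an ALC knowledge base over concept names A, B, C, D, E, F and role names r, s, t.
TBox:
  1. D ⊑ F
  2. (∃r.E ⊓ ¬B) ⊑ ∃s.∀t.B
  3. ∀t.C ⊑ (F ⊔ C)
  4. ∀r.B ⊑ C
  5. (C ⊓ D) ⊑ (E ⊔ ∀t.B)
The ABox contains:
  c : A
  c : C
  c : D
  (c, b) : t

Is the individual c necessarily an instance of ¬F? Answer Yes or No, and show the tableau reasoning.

1. c : ¬F?  L(c) = {A, C, D} ∪ {F}
   open: L(c) ⊇ {A, C, D, E, F, …} (+ ∃-successors) — c ∉ ¬F possible
2. Hence c : ¬F: not entailed.

No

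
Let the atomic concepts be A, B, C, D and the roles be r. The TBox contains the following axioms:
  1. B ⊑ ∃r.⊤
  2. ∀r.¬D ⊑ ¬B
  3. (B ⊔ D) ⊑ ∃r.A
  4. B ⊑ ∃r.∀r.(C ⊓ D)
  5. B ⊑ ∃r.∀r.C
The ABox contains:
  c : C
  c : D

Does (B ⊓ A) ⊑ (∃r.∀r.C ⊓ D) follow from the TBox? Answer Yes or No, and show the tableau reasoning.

No

1. (B ⊓ A) ⊑ (∃r.∀r.C ⊓ D)  ⇔  ((B ⊓ A) ⊓ (∀r.∃r.¬C ⊔ ¬D)) unsat w.r.t. T
   apply at x₀: B⊑∃r.⊤; B⊑∃r.∀r.(C ⊓ D); B⊑∃r.∀r.C
   open: L(x₀) ⊇ {A, B, ¬D, ∃r.A, ∃r.D, …} (+ ∃-successors)
2. Hence (B ⊓ A) ⊑ (∃r.∀r.C ⊓ D): not entailed.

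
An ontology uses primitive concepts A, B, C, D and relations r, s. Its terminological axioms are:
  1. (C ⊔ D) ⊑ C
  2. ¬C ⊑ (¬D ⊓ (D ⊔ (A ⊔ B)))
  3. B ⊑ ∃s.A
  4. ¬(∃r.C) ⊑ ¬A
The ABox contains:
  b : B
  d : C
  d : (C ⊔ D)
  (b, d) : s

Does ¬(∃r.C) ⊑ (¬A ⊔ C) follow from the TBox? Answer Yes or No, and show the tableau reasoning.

1. ¬(∃r.C) ⊑ (¬A ⊔ C)  ⇔  (∀r.¬C ⊓ (A ⊓ ¬C)) unsat w.r.t. T
   all branches close; clash {A, ¬A} at x₀
2. Hence ¬(∃r.C) ⊑ (¬A ⊔ C): entailed.

Yes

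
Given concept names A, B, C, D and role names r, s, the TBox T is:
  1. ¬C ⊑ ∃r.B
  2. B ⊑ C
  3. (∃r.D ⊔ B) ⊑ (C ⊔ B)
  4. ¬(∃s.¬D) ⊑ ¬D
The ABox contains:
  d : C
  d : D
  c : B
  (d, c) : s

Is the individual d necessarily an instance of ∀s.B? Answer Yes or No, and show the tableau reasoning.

1. d : ∀s.B?  L(d) = {C, D} ∪ {∃s.¬B}
   open: L(d) ⊇ {C, D, ¬B, ∀r.¬D, ∃s.¬B, …} (+ ∃-successors) — d ∉ ∀s.B possible
2. Hence d : ∀s.B: not entailed.

No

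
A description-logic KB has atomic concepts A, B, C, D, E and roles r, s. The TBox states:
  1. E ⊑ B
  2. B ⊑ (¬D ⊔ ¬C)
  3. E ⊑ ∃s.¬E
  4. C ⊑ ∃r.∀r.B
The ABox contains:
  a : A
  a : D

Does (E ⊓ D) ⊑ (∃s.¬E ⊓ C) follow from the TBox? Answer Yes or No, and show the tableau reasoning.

1. (E ⊓ D) ⊑ (∃s.¬E ⊓ C)  ⇔  ((E ⊓ D) ⊓ (∀s.E ⊔ ¬C)) unsat w.r.t. T
   apply at x₀: E⊑B; E⊑∃s.¬E
   open: L(x₀) ⊇ {B, D, E, ¬C, ∃s.¬E} (+ ∃-successors)
2. Hence (E ⊓ D) ⊑ (∃s.¬E ⊓ C): not entailed.

No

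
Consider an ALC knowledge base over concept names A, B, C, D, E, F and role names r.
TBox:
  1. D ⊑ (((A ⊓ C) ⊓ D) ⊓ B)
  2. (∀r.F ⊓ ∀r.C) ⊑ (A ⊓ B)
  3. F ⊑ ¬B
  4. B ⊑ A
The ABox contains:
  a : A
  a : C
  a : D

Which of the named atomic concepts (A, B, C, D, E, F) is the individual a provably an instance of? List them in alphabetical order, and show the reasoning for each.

1. a : A?  L(a) = {A, C, D} ∪ {¬A}
   clash {A, ¬A} at a — a ∈ A
2. a : B?  L(a) = {A, C, D} ∪ {¬B}
   clash {B, ¬B} at a — a ∈ B
3. a : C?  L(a) = {A, C, D} ∪ {¬C}
   clash {C, ¬C} at a — a ∈ C
4. a : D?  L(a) = {A, C, D} ∪ {¬D}
   clash {D, ¬D} at a — a ∈ D
5. a : E?  L(a) = {A, C, D} ∪ {¬E}
   apply at a: D⊑(((A ⊓ C) ⊓ D) ⊓ B)
   open: L(a) ⊇ {A, B, C, D, ¬E, …} (+ ∃-successors) — a ∉ E possible
6. a : F?  L(a) = {A, C, D} ∪ {¬F}
   apply at a: D⊑(((A ⊓ C) ⊓ D) ⊓ B)
   open: L(a) ⊇ {A, B, C, D, ¬F, …} (+ ∃-successors) — a ∉ F possible
7. Entailed for a: {A, B, C, D}

{A, B, C, D}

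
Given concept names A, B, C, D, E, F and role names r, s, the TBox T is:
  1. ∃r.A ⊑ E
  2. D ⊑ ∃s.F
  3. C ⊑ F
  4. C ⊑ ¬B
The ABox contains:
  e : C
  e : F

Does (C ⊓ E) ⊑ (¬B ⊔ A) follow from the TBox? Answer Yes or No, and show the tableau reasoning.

Yes

1. (C ⊓ E) ⊑ (¬B ⊔ A)  ⇔  ((C ⊓ E) ⊓ (B ⊓ ¬A)) unsat w.r.t. T
   all branches close; clash {B, ¬B} at x₀
2. Hence (C ⊓ E) ⊑ (¬B ⊔ A): entailed.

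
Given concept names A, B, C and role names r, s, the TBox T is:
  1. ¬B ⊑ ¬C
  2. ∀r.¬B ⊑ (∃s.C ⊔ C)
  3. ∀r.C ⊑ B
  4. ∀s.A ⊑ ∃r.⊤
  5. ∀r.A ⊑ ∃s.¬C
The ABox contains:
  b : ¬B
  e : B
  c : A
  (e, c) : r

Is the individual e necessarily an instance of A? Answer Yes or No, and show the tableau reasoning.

1. e : A?  L(e) = {B} ∪ {¬A}
   open: L(e) ⊇ {B, ¬A, ∃r.B, ∃r.¬A, ∃s.¬A} (+ ∃-successors) — e ∉ A possible
2. Hence e : A: not entailed.

No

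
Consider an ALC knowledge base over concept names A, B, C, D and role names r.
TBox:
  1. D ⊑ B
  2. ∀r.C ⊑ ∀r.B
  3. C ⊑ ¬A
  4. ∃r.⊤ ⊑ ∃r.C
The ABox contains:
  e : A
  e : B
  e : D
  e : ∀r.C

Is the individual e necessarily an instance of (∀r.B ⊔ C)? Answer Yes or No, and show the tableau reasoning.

Yes

1. e : (∀r.B ⊔ C)?  L(e) = {A, B, D, ∀r.C} ∪ {(∃r.¬B ⊓ ¬C)}
   clash {B, ¬B} at an ∃-successor — e ∈ (∀r.B ⊔ C)
2. Hence e : (∀r.B ⊔ C): entailed.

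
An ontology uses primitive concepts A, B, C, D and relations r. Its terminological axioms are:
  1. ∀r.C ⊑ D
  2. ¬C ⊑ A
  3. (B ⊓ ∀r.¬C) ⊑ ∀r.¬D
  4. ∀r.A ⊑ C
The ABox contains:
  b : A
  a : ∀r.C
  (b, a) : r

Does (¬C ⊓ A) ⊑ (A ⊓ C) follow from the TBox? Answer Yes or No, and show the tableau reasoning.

1. (¬C ⊓ A) ⊑ (A ⊓ C)  ⇔  ((¬C ⊓ A) ⊓ (¬A ⊔ ¬C)) unsat w.r.t. T
   open: L(x₀) ⊇ {A, ¬B, ¬C, ∃r.¬A, ∃r.¬C} (+ ∃-successors)
2. Hence (¬C ⊓ A) ⊑ (A ⊓ C): not entailed.

No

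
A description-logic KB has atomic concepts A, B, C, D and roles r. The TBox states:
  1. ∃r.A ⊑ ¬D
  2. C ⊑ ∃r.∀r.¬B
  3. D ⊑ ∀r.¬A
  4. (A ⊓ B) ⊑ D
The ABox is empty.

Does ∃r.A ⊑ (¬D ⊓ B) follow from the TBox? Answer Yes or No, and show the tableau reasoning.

No

1. ∃r.A ⊑ (¬D ⊓ B)  ⇔  (∃r.A ⊓ (D ⊔ ¬B)) unsat w.r.t. T
   apply at x₀: ∃r.A⊑¬D
   open: L(x₀) ⊇ {¬B, ¬C, ¬D, ∃r.A} (+ ∃-successors)
2. Hence ∃r.A ⊑ (¬D ⊓ B): not entailed.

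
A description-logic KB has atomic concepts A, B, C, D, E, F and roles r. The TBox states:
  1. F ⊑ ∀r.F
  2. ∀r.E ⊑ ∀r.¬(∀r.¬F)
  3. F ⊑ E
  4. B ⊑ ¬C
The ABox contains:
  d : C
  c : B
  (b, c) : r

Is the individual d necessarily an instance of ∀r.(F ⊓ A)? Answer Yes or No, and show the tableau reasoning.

1. d : ∀r.(F ⊓ A)?  L(d) = {C} ∪ {∃r.(¬F ⊔ ¬A)}
   open: L(d) ⊇ {C, ¬B, ¬F, ∃r.(¬F ⊔ ¬A), ∃r.¬E} (+ ∃-successors) — d ∉ ∀r.(F ⊓ A) possible
2. Hence d : ∀r.(F ⊓ A): not entailed.

No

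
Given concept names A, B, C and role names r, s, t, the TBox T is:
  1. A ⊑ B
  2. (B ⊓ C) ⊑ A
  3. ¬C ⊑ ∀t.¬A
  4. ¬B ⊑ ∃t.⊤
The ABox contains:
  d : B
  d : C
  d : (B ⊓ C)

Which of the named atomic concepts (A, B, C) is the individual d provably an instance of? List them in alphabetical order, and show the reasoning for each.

{A, B, C}

1. d : A?  L(d) = {B, C, (B ⊓ C)} ∪ {¬A}
   clash {A, ¬A} at d — d ∈ A
2. d : B?  L(d) = {B, C, (B ⊓ C)} ∪ {¬B}
   clash {B, ¬B} at d — d ∈ B
3. d : C?  L(d) = {B, C, (B ⊓ C)} ∪ {¬C}
   clash {C, ¬C} at d — d ∈ C
4. Entailed for d: {A, B, C}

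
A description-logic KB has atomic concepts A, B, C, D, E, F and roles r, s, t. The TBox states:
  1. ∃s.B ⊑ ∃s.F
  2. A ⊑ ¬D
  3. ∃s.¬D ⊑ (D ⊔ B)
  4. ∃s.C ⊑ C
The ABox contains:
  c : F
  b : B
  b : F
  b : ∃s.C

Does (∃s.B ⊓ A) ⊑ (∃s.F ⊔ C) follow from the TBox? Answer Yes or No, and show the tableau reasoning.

1. (∃s.B ⊓ A) ⊑ (∃s.F ⊔ C)  ⇔  ((∃s.B ⊓ A) ⊓ (∀s.¬F ⊓ ¬C)) unsat w.r.t. T
   all branches close; clash {C, ¬C} at x₀
2. Hence (∃s.B ⊓ A) ⊑ (∃s.F ⊔ C): entailed.

Yes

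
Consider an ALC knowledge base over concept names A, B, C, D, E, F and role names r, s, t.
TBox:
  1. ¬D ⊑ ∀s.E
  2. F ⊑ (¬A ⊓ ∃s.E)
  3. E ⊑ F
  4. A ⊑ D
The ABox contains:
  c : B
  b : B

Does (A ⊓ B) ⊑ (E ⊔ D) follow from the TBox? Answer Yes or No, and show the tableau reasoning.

Yes

1. (A ⊓ B) ⊑ (E ⊔ D)  ⇔  ((A ⊓ B) ⊓ (¬E ⊓ ¬D)) unsat w.r.t. T
   all branches close; clash {D, ¬D} at x₀
2. Hence (A ⊓ B) ⊑ (E ⊔ D): entailed.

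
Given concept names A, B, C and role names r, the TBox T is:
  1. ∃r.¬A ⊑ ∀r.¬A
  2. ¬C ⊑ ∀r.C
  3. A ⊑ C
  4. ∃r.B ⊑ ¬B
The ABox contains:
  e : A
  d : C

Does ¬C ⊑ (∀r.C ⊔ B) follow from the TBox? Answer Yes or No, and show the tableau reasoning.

1. ¬C ⊑ (∀r.C ⊔ B)  ⇔  (¬C ⊓ (∃r.¬C ⊓ ¬B)) unsat w.r.t. T
   all branches close; clash {C, ¬C} at x₀
2. Hence ¬C ⊑ (∀r.C ⊔ B): entailed.

Yes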